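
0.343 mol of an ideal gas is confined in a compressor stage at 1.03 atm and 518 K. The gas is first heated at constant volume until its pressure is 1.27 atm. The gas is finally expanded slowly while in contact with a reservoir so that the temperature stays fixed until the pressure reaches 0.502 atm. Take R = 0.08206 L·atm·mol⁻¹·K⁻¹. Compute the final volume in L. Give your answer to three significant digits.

V₃ ≈ 35.8 L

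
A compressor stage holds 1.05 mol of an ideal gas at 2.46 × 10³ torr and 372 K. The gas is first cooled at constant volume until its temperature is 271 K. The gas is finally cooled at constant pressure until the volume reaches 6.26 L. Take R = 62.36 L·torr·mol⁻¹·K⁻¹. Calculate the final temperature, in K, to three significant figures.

From PV = nRT: V₁ = nRT₁/P₁ = 9.902 L.
Isochoric, so P/T is constant: V₂ = V₁; P₂ = P₁·(T₂/T₁) = 1792 torr.
Isobaric, so V/T is constant: P₃ = P₂; T₃ = T₂·(V₃/V₂) = 171.3 K.

T₃ ≈ 171 K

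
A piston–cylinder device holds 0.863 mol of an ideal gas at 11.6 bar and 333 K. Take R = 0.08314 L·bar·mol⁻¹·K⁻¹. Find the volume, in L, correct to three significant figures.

PV = nRT ⇒ V = nRT/P = (0.863 × 0.08314 × 333) / 11.6

V ≈ 2.06 L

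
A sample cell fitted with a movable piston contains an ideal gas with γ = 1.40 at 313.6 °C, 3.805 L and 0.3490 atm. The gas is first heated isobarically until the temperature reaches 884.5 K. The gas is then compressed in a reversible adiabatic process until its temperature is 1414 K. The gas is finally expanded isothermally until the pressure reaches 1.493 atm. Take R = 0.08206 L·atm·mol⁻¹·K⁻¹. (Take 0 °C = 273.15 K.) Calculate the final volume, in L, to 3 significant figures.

V₄ ≈ 2.14 L

Convert: T₁ = 586.8 K.
Isobaric, so V/T is constant: P₂ = P₁; V₂ = V₁·(T₂/T₁) = 5.736 L.
Reversible adiabatic, γ = 1.40: P₃ = P₂·(T₃/T₂)^(γ/(γ−1)) = 1.803 atm; V₃ = V₂·(T₂/T₃)^(1/(γ−1)) = 1.775 L.
T constant ⇒ Boyle's law P V = const: T₄ = T₃; V₄ = V₃·(P₃/P₄) = 2.143 L.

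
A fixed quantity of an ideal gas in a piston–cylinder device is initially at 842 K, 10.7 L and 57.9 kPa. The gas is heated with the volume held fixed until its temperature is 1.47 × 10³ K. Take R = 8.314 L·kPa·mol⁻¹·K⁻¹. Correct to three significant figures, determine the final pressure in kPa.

Isochoric, so P/T is constant: V₂ = V₁; P₂ = P₁·(T₂/T₁) = 101.1 kPa.

P₂ ≈ 101 kPa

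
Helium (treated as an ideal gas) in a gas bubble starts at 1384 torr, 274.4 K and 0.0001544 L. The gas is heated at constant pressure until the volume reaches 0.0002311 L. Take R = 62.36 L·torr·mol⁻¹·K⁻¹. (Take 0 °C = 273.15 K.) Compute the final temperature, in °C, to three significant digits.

Isobaric, so V/T is constant: P₂ = P₁; T₂ = T₁·(V₂/V₁) = 410.7 K.

T₂ ≈ 138 °C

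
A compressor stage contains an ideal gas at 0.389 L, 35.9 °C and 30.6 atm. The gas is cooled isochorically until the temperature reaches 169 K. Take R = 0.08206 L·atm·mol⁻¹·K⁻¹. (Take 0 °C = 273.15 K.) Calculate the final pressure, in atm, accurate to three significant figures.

Convert: T₁ = 309.0 K.
V constant ⇒ P ∝ T: V₂ = V₁; P₂ = P₁·(T₂/T₁) = 16.73 atm.

P₂ ≈ 16.7 atm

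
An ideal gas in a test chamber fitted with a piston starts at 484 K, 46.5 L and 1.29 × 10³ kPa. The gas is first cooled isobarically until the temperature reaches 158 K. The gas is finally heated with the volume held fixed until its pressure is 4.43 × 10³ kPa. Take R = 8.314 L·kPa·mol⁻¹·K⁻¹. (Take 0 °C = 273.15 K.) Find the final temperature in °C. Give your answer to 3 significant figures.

T₃ ≈ 269 °C

Isobaric, so V/T is constant: P₂ = P₁; V₂ = V₁·(T₂/T₁) = 15.18 L.
V constant ⇒ P ∝ T: V₃ = V₂; T₃ = T₂·(P₃/P₂) = 542.6 K.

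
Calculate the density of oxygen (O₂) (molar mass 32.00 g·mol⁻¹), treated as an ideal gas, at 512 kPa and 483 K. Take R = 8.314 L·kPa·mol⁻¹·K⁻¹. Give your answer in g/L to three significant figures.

ρ = PM/(RT) = (512 × 32.00) / (8.314 × 483.0)

ρ ≈ 4.08 g/L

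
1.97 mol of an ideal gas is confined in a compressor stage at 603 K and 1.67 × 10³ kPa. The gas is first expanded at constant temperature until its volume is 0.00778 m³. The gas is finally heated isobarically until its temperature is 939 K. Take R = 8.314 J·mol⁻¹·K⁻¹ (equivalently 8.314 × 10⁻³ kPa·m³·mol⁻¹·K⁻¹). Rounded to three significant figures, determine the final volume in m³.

From PV = nRT: V₁ = nRT₁/P₁ = 0.005914 m³.
Isothermal, so P V is constant: T₂ = T₁; P₂ = P₁·(V₁/V₂) = 1269 kPa.
Isobaric, so V/T is constant: P₃ = P₂; V₃ = V₂·(T₃/T₂) = 0.01212 m³.

V₃ ≈ 0.0121 m³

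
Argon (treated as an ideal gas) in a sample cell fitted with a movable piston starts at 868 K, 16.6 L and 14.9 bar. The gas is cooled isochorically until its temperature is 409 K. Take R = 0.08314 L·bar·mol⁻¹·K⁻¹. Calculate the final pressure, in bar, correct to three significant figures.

V constant ⇒ P ∝ T: V₂ = V₁; P₂ = P₁·(T₂/T₁) = 7.021 bar.

P₂ ≈ 7.02 bar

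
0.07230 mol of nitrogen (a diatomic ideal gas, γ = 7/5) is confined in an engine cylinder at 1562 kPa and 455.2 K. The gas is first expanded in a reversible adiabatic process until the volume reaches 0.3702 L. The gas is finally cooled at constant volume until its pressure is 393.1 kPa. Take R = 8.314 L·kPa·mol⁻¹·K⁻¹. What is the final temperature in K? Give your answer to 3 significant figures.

T₃ ≈ 242 K

From PV = nRT: V₁ = nRT₁/P₁ = 0.1752 L.
Adiabatic (γ = 7/5), T V^(γ−1) and P V^γ constant: T₂ = T₁·(V₁/V₂)^(γ−1) = 337.5 K; P₂ = P₁·(V₁/V₂)^γ = 547.9 kPa.
Isochoric, so P/T is constant: V₃ = V₂; T₃ = T₂·(P₃/P₂) = 242.1 K.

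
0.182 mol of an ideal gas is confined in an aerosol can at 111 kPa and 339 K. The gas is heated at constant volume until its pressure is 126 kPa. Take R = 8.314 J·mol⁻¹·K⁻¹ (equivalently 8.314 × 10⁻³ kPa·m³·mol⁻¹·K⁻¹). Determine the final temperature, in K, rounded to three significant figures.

T₂ ≈ 385 K

From PV = nRT: V₁ = nRT₁/P₁ = 0.004621 m³.
Isochoric, so P/T is constant: V₂ = V₁; T₂ = T₁·(P₂/P₁) = 384.8 K.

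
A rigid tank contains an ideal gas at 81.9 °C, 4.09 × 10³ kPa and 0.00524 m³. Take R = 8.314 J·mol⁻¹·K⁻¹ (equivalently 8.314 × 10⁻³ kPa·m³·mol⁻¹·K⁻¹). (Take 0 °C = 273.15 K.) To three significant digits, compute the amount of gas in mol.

Convert: T = 355.05 K.
PV = nRT ⇒ n = PV/(RT) = (4.09e+03 × 0.00524) / (8.314 × 10⁻³ × 355.05)

n ≈ 7.26 mol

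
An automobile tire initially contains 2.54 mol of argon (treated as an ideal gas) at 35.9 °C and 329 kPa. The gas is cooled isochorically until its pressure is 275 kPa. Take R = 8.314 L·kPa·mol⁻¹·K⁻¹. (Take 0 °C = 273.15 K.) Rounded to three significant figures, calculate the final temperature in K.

Convert: T₁ = 309.0 K.
From PV = nRT: V₁ = nRT₁/P₁ = 19.84 L.
V constant ⇒ P ∝ T: V₂ = V₁; T₂ = T₁·(P₂/P₁) = 258.3 K.

T₂ ≈ 258 K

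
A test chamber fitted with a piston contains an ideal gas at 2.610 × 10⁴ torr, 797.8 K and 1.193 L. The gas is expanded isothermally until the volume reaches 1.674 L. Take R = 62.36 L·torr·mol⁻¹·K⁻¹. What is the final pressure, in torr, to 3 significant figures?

T constant ⇒ Boyle's law P V = const: T₂ = T₁; P₂ = P₁·(V₁/V₂) = 1.860e+04 torr.

P₂ ≈ 1.86e+04 torr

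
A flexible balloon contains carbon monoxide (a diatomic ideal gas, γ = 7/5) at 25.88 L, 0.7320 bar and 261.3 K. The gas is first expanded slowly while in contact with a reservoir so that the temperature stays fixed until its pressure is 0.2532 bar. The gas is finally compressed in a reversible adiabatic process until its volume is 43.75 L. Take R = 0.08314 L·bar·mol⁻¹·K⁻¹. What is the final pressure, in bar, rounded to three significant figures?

P₃ ≈ 0.537 bar

T constant ⇒ Boyle's law P V = const: T₂ = T₁; V₂ = V₁·(P₁/P₂) = 74.82 L.
Reversible adiabatic, γ = 7/5: T₃ = T₂·(V₂/V₃)^(γ−1) = 323.9 K; P₃ = P₂·(V₂/V₃)^γ = 0.5367 bar.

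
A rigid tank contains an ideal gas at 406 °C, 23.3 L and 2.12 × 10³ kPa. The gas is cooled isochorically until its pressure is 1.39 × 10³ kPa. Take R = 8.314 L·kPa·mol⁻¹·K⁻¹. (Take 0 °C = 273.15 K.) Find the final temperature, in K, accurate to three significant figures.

T₂ ≈ 445 K

Convert: T₁ = 679.1 K.
Isochoric, so P/T is constant: V₂ = V₁; T₂ = T₁·(P₂/P₁) = 445.3 K.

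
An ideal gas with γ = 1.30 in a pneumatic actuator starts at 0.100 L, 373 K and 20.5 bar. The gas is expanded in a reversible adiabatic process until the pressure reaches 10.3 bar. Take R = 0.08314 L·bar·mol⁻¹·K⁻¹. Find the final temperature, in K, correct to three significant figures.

Reversible adiabatic, γ = 1.30: T₂ = T₁·(P₂/P₁)^((γ−1)/γ) = 318.2 K; V₂ = V₁·(P₁/P₂)^(1/γ) = 0.1698 L.

T₂ ≈ 318 K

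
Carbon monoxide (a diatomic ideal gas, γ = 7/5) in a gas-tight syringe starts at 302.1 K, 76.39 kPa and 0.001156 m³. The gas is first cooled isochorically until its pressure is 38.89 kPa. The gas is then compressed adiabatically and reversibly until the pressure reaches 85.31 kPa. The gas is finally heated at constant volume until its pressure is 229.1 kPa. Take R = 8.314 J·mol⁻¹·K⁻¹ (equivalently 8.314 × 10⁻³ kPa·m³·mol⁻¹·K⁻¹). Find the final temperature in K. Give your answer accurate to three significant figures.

T₄ ≈ 517 K

Isochoric, so P/T is constant: V₂ = V₁; T₂ = T₁·(P₂/P₁) = 153.8 K.
Adiabatic (γ = 7/5), T V^(γ−1) and P V^γ constant: T₃ = T₂·(P₃/P₂)^((γ−1)/γ) = 192.5 K; V₃ = V₂·(P₂/P₃)^(1/γ) = 0.0006596 m³.
Isochoric, so P/T is constant: V₄ = V₃; T₄ = T₃·(P₄/P₃) = 517.0 K.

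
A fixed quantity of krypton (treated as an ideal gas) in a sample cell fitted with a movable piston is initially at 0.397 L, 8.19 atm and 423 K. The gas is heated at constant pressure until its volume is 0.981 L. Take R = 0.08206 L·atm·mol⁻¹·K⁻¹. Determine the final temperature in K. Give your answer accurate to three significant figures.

T₂ ≈ 1.05e+03 K

P constant ⇒ V ∝ T: P₂ = P₁; T₂ = T₁·(V₂/V₁) = 1045 K.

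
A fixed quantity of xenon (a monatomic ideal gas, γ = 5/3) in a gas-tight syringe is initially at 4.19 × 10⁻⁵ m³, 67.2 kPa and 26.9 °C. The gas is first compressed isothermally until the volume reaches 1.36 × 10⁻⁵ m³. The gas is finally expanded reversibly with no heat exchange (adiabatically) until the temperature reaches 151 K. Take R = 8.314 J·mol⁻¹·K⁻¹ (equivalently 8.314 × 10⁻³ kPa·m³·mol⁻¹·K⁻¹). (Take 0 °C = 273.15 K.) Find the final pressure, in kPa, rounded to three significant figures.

Convert: T₁ = 300.0 K.
T constant ⇒ Boyle's law P V = const: T₂ = T₁; P₂ = P₁·(V₁/V₂) = 207.0 kPa.
Reversible adiabatic, γ = 5/3: P₃ = P₂·(T₃/T₂)^(γ/(γ−1)) = 37.20 kPa; V₃ = V₂·(T₂/T₃)^(1/(γ−1)) = 3.809e-05 m³.

P₃ ≈ 37.2 kPa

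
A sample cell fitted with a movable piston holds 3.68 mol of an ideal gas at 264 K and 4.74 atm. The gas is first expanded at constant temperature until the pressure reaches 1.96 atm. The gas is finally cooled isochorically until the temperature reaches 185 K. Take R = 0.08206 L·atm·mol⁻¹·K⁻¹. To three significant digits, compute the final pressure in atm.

From PV = nRT: V₁ = nRT₁/P₁ = 16.82 L.
Isothermal, so P V is constant: T₂ = T₁; V₂ = V₁·(P₁/P₂) = 40.67 L.
V constant ⇒ P ∝ T: V₃ = V₂; P₃ = P₂·(T₃/T₂) = 1.373 atm.

P₃ ≈ 1.37 atm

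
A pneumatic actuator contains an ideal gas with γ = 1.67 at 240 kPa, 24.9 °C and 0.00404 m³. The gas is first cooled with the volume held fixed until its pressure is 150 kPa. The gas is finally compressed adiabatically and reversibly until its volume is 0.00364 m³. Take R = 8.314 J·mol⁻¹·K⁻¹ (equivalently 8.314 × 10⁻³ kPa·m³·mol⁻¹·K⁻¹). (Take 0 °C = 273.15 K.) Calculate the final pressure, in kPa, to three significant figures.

Convert: T₁ = 298.0 K.
Isochoric, so P/T is constant: V₂ = V₁; T₂ = T₁·(P₂/P₁) = 186.3 K.
Adiabatic (γ = 1.67), T V^(γ−1) and P V^γ constant: T₃ = T₂·(V₂/V₃)^(γ−1) = 199.8 K; P₃ = P₂·(V₂/V₃)^γ = 178.5 kPa.

P₃ ≈ 179 kPa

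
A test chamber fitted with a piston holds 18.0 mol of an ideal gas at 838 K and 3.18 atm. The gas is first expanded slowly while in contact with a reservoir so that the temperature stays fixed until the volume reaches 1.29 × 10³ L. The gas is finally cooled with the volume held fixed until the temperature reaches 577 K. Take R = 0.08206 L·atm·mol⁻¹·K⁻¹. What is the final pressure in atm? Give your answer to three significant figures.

From PV = nRT: V₁ = nRT₁/P₁ = 389.2 L.
T constant ⇒ Boyle's law P V = const: T₂ = T₁; P₂ = P₁·(V₁/V₂) = 0.9595 atm.
V constant ⇒ P ∝ T: V₃ = V₂; P₃ = P₂·(T₃/T₂) = 0.6607 atm.

P₃ ≈ 0.661 atm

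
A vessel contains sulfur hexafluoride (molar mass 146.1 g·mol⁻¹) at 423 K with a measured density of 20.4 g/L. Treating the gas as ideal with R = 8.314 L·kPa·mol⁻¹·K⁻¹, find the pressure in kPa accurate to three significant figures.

P ≈ 491 kPa

ρ = PM/(RT) ⇒ P = ρRT/M = (20.4 × 8.314 × 423.0) / 146.1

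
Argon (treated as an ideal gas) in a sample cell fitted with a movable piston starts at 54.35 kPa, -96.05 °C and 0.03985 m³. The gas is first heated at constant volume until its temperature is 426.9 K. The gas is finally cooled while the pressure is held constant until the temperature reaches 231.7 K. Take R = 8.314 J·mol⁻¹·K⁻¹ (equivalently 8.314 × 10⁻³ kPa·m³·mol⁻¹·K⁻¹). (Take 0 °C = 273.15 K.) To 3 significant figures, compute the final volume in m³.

Convert: T₁ = 177.1 K.
Isochoric, so P/T is constant: V₂ = V₁; P₂ = P₁·(T₂/T₁) = 131.0 kPa.
Isobaric, so V/T is constant: P₃ = P₂; V₃ = V₂·(T₃/T₂) = 0.02163 m³.

V₃ ≈ 0.0216 m³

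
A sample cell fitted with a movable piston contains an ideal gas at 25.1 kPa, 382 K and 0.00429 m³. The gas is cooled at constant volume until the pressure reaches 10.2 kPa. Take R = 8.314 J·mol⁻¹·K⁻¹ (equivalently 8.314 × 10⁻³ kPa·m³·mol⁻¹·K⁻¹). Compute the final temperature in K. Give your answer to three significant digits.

T₂ ≈ 155 K

Isochoric, so P/T is constant: V₂ = V₁; T₂ = T₁·(P₂/P₁) = 155.2 K.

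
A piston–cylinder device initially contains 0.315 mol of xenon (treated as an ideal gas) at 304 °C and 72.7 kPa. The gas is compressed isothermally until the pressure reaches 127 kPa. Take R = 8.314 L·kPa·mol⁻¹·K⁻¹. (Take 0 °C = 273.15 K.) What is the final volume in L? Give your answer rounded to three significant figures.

V₂ ≈ 11.9 L

Convert: T₁ = 577.1 K.
From PV = nRT: V₁ = nRT₁/P₁ = 20.79 L.
Isothermal, so P V is constant: T₂ = T₁; V₂ = V₁·(P₁/P₂) = 11.90 L.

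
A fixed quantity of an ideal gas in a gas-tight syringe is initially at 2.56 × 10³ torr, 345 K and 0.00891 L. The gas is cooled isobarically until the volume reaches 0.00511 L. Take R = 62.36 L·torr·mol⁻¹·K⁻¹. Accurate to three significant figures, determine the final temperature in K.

T₂ ≈ 198 K

Isobaric, so V/T is constant: P₂ = P₁; T₂ = T₁·(V₂/V₁) = 197.9 K.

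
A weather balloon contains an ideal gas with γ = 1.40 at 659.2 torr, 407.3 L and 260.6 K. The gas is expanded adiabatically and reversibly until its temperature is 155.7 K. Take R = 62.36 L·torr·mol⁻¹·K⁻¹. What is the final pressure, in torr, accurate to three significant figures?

P₂ ≈ 109 torr

Reversible adiabatic, γ = 1.40: P₂ = P₁·(T₂/T₁)^(γ/(γ−1)) = 108.7 torr; V₂ = V₁·(T₁/T₂)^(1/(γ−1)) = 1476 L.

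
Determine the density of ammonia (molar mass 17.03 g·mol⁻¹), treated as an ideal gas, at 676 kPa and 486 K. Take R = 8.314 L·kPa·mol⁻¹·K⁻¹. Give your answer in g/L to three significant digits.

ρ ≈ 2.85 g/L

ρ = PM/(RT) = (676 × 17.03) / (8.314 × 486.0)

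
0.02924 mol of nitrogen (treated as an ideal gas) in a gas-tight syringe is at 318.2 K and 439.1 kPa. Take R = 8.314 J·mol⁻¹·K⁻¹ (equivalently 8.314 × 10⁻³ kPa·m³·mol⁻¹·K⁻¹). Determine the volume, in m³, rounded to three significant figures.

V ≈ 0.000176 m³

PV = nRT ⇒ V = nRT/P = (0.02924 × 8.314 × 10⁻³ × 318.2) / 439.1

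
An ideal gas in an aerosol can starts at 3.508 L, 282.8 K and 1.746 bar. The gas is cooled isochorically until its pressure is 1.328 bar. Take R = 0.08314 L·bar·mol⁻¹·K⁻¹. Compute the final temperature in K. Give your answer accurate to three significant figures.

T₂ ≈ 215 K

Isochoric, so P/T is constant: V₂ = V₁; T₂ = T₁·(P₂/P₁) = 215.1 K.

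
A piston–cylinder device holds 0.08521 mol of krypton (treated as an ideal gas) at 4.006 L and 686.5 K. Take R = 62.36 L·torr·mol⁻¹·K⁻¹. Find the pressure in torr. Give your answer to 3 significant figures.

P ≈ 911 torr

PV = nRT ⇒ P = nRT/V = (0.08521 × 62.36 × 686.5) / 4.006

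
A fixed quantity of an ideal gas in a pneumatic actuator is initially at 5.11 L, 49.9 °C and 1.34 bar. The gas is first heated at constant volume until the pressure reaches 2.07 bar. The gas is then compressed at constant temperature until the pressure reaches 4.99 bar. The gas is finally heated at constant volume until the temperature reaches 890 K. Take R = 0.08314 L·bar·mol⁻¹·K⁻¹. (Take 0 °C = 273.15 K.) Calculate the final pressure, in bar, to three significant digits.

Convert: T₁ = 323.0 K.
V constant ⇒ P ∝ T: V₂ = V₁; T₂ = T₁·(P₂/P₁) = 499.0 K.
Isothermal, so P V is constant: T₃ = T₂; V₃ = V₂·(P₂/P₃) = 2.120 L.
Isochoric, so P/T is constant: V₄ = V₃; P₄ = P₃·(T₄/T₃) = 8.899 bar.

P₄ ≈ 8.90 bar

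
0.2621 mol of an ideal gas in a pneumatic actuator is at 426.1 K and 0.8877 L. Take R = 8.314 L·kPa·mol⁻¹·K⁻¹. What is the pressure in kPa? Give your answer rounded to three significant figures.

PV = nRT ⇒ P = nRT/V = (0.2621 × 8.314 × 426.1) / 0.8877

P ≈ 1.05e+03 kPa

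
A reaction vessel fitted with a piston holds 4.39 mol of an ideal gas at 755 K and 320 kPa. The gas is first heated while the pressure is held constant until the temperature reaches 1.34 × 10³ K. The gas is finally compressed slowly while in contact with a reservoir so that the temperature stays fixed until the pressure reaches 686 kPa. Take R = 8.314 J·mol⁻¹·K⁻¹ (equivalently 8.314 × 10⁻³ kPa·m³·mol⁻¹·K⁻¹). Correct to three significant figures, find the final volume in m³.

V₃ ≈ 0.0713 m³

From PV = nRT: V₁ = nRT₁/P₁ = 0.08611 m³.
Isobaric, so V/T is constant: P₂ = P₁; V₂ = V₁·(T₂/T₁) = 0.1528 m³.
Isothermal, so P V is constant: T₃ = T₂; V₃ = V₂·(P₂/P₃) = 0.07129 m³.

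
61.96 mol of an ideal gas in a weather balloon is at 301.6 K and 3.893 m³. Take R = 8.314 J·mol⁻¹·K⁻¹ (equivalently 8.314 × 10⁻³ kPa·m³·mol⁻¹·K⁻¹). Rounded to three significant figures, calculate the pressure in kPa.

PV = nRT ⇒ P = nRT/V = (61.96 × 8.314 × 10⁻³ × 301.6) / 3.893

P ≈ 39.9 kPa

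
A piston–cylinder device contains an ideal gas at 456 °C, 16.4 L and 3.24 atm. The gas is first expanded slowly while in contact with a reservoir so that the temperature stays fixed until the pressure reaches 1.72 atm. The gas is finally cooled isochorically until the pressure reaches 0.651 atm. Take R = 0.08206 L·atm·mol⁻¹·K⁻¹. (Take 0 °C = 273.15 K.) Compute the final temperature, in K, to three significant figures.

Convert: T₁ = 729.1 K.
Isothermal, so P V is constant: T₂ = T₁; V₂ = V₁·(P₁/P₂) = 30.89 L.
Isochoric, so P/T is constant: V₃ = V₂; T₃ = T₂·(P₃/P₂) = 276.0 K.

T₃ ≈ 276 K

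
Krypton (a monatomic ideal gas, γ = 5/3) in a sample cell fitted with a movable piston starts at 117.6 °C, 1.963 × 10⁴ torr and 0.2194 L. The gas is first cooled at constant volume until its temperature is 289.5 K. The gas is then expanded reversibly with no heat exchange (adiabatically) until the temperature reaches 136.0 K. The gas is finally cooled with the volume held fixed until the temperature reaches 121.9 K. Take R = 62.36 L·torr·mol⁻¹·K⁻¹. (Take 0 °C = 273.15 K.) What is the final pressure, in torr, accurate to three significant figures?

Convert: T₁ = 390.8 K.
V constant ⇒ P ∝ T: V₂ = V₁; P₂ = P₁·(T₂/T₁) = 1.454e+04 torr.
Adiabatic (γ = 5/3), T V^(γ−1) and P V^γ constant: P₃ = P₂·(T₃/T₂)^(γ/(γ−1)) = 2200 torr; V₃ = V₂·(T₂/T₃)^(1/(γ−1)) = 0.6814 L.
Isochoric, so P/T is constant: V₄ = V₃; P₄ = P₃·(T₄/T₃) = 1972 torr.

P₄ ≈ 1.97e+03 torr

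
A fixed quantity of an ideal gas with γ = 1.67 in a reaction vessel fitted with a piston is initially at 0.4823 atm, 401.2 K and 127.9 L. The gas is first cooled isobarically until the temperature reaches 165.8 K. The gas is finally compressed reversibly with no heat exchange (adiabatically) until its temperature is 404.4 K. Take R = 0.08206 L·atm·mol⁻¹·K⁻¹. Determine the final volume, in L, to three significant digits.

V₃ ≈ 14.0 L

Isobaric, so V/T is constant: P₂ = P₁; V₂ = V₁·(T₂/T₁) = 52.86 L.
Reversible adiabatic, γ = 1.67: P₃ = P₂·(T₃/T₂)^(γ/(γ−1)) = 4.451 atm; V₃ = V₂·(T₂/T₃)^(1/(γ−1)) = 13.97 L.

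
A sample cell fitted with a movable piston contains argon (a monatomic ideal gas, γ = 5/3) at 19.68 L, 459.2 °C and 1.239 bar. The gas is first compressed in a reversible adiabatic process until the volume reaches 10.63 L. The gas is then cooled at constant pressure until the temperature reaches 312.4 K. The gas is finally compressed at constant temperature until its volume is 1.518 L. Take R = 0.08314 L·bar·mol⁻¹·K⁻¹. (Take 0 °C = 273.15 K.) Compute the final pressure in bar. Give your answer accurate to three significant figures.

P₄ ≈ 6.85 bar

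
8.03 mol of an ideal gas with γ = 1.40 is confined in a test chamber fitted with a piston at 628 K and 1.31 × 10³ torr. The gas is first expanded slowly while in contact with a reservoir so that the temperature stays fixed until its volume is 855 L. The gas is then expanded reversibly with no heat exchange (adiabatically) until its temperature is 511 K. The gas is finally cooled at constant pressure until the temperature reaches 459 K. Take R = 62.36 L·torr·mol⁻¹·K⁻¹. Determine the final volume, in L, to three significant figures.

From PV = nRT: V₁ = nRT₁/P₁ = 240.1 L.
T constant ⇒ Boyle's law P V = const: T₂ = T₁; P₂ = P₁·(V₁/V₂) = 367.8 torr.
Adiabatic (γ = 1.40), T V^(γ−1) and P V^γ constant: P₃ = P₂·(T₃/T₂)^(γ/(γ−1)) = 178.7 torr; V₃ = V₂·(T₂/T₃)^(1/(γ−1)) = 1432 L.
P constant ⇒ V ∝ T: P₄ = P₃; V₄ = V₃·(T₄/T₃) = 1286 L.

V₄ ≈ 1.29e+03 L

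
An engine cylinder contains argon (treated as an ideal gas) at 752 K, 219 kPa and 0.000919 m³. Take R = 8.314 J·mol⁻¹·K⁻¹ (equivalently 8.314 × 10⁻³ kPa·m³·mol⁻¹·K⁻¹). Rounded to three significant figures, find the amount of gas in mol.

n ≈ 0.0322 mol

PV = nRT ⇒ n = PV/(RT) = (219 × 0.000919) / (8.314 × 10⁻³ × 752)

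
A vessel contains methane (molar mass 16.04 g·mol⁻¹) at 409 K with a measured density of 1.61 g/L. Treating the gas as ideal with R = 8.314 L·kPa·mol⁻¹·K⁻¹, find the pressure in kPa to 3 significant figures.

ρ = PM/(RT) ⇒ P = ρRT/M = (1.61 × 8.314 × 409.0) / 16.04

P ≈ 341 kPa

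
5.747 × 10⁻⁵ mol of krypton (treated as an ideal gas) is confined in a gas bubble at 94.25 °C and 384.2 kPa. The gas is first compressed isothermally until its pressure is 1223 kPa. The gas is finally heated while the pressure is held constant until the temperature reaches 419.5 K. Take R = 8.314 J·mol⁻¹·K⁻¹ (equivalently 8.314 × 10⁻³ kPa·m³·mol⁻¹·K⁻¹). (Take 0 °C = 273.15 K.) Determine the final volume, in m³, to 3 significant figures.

Convert: T₁ = 367.4 K.
From PV = nRT: V₁ = nRT₁/P₁ = 4.569e-07 m³.
Isothermal, so P V is constant: T₂ = T₁; V₂ = V₁·(P₁/P₂) = 1.435e-07 m³.
Isobaric, so V/T is constant: P₃ = P₂; V₃ = V₂·(T₃/T₂) = 1.639e-07 m³.

V₃ ≈ 1.64e-07 m³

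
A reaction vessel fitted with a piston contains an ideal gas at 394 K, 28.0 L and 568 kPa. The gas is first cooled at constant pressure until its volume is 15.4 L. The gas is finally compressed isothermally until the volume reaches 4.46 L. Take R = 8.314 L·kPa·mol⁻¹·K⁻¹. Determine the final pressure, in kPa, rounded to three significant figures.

P₃ ≈ 1.96e+03 kPa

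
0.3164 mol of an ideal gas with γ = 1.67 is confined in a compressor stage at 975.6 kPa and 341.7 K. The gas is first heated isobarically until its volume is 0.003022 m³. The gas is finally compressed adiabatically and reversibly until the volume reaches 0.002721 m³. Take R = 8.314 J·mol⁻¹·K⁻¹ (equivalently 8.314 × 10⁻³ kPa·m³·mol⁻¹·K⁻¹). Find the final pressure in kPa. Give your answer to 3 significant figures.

From PV = nRT: V₁ = nRT₁/P₁ = 0.0009213 m³.
P constant ⇒ V ∝ T: P₂ = P₁; T₂ = T₁·(V₂/V₁) = 1121 K.
Adiabatic (γ = 1.67), T V^(γ−1) and P V^γ constant: T₃ = T₂·(V₂/V₃)^(γ−1) = 1202 K; P₃ = P₂·(V₂/V₃)^γ = 1162 kPa.

P₃ ≈ 1.16e+03 kPa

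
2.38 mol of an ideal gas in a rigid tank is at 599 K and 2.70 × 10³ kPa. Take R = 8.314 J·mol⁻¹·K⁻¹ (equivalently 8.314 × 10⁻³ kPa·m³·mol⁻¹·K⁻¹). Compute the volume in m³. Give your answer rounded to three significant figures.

V ≈ 0.00439 m³

PV = nRT ⇒ V = nRT/P = (2.38 × 8.314 × 10⁻³ × 599) / 2.70e+03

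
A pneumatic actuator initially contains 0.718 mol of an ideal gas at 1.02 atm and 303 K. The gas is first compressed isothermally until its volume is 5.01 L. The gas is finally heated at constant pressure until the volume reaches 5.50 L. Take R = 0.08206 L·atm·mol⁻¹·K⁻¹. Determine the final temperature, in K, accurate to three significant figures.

T₃ ≈ 333 K

From PV = nRT: V₁ = nRT₁/P₁ = 17.50 L.
Isothermal, so P V is constant: T₂ = T₁; P₂ = P₁·(V₁/V₂) = 3.563 atm.
Isobaric, so V/T is constant: P₃ = P₂; T₃ = T₂·(V₃/V₂) = 332.6 K.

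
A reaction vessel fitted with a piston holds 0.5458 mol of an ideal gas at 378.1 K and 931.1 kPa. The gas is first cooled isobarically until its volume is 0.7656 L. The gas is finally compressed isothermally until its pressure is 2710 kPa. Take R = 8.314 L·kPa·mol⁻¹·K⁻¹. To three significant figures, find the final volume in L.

From PV = nRT: V₁ = nRT₁/P₁ = 1.843 L.
P constant ⇒ V ∝ T: P₂ = P₁; T₂ = T₁·(V₂/V₁) = 157.1 K.
Isothermal, so P V is constant: T₃ = T₂; V₃ = V₂·(P₂/P₃) = 0.2630 L.

V₃ ≈ 0.263 L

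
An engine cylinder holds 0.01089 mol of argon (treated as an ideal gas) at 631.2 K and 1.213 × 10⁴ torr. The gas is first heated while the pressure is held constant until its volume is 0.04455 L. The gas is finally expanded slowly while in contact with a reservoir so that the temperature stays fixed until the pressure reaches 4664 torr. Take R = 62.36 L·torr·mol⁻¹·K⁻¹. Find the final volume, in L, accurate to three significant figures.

V₃ ≈ 0.116 L

From PV = nRT: V₁ = nRT₁/P₁ = 0.03534 L.
Isobaric, so V/T is constant: P₂ = P₁; T₂ = T₁·(V₂/V₁) = 795.7 K.
Isothermal, so P V is constant: T₃ = T₂; V₃ = V₂·(P₂/P₃) = 0.1159 L.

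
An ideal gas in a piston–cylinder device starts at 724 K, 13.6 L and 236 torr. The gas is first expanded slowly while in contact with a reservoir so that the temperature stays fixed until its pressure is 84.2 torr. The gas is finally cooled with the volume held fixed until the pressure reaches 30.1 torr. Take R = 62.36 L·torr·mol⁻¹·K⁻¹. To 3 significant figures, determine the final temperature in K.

T₃ ≈ 259 K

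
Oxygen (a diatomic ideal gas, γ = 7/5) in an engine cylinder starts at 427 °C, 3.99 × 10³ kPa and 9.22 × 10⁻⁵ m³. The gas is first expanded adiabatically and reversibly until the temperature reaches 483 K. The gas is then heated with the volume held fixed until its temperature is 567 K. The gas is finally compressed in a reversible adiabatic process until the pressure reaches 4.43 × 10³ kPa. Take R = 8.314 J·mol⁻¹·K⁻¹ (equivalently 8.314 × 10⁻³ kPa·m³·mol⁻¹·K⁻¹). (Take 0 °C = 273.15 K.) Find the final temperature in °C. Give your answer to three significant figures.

Convert: T₁ = 700.1 K.
Reversible adiabatic, γ = 7/5: P₂ = P₁·(T₂/T₁)^(γ/(γ−1)) = 1088 kPa; V₂ = V₁·(T₁/T₂)^(1/(γ−1)) = 0.0002333 m³.
Isochoric, so P/T is constant: V₃ = V₂; P₃ = P₂·(T₃/T₂) = 1277 kPa.
Adiabatic (γ = 7/5), T V^(γ−1) and P V^γ constant: T₄ = T₃·(P₄/P₃)^((γ−1)/γ) = 808.9 K; V₄ = V₃·(P₃/P₄)^(1/γ) = 9.594e-05 m³.

T₄ ≈ 536 °C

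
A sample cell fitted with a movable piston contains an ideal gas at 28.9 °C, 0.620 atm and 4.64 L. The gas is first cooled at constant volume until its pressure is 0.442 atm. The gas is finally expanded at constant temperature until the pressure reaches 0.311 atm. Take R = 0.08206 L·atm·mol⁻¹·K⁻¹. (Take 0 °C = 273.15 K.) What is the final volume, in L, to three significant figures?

V₃ ≈ 6.59 L

Convert: T₁ = 302.0 K.
V constant ⇒ P ∝ T: V₂ = V₁; T₂ = T₁·(P₂/P₁) = 215.3 K.
Isothermal, so P V is constant: T₃ = T₂; V₃ = V₂·(P₂/P₃) = 6.594 L.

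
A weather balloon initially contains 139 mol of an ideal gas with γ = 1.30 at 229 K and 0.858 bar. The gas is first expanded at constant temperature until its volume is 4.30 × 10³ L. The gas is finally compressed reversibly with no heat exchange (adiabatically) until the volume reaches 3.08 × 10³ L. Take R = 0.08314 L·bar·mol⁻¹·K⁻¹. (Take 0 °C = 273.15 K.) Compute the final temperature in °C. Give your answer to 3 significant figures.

T₃ ≈ -20.0 °C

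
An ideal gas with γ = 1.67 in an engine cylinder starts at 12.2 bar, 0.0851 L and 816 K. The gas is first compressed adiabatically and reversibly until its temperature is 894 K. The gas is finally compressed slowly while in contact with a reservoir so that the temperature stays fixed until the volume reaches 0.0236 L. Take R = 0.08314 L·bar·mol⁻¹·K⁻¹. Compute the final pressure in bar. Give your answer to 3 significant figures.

Reversible adiabatic, γ = 1.67: P₂ = P₁·(T₂/T₁)^(γ/(γ−1)) = 15.32 bar; V₂ = V₁·(T₁/T₂)^(1/(γ−1)) = 0.07426 L.
Isothermal, so P V is constant: T₃ = T₂; P₃ = P₂·(V₂/V₃) = 48.20 bar.

P₃ ≈ 48.2 bar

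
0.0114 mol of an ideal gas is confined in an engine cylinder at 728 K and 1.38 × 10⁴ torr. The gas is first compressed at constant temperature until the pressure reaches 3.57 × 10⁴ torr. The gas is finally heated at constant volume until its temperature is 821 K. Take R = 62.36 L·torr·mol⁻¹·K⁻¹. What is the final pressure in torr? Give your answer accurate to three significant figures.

From PV = nRT: V₁ = nRT₁/P₁ = 0.03750 L.
Isothermal, so P V is constant: T₂ = T₁; V₂ = V₁·(P₁/P₂) = 0.01450 L.
Isochoric, so P/T is constant: V₃ = V₂; P₃ = P₂·(T₃/T₂) = 4.026e+04 torr.

P₃ ≈ 4.03e+04 torr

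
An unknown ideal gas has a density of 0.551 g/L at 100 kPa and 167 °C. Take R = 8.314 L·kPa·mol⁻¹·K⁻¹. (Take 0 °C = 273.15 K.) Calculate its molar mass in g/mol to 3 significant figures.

M ≈ 20.2 g/mol

ρ = PM/(RT) ⇒ M = ρRT/P = (0.551 × 8.314 × 440.1) / 100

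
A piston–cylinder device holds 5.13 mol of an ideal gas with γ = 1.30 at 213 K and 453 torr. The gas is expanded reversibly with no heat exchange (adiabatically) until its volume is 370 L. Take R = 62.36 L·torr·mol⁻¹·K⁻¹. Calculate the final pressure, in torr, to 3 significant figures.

P₂ ≈ 141 torr

From PV = nRT: V₁ = nRT₁/P₁ = 150.4 L.
Reversible adiabatic, γ = 1.30: T₂ = T₁·(V₁/V₂)^(γ−1) = 162.6 K; P₂ = P₁·(V₁/V₂)^γ = 140.6 torr.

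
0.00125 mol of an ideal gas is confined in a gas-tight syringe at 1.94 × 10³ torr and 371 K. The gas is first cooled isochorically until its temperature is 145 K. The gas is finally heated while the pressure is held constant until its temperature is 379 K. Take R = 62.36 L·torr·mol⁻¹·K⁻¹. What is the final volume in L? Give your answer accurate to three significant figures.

V₃ ≈ 0.0390 L

From PV = nRT: V₁ = nRT₁/P₁ = 0.01491 L.
V constant ⇒ P ∝ T: V₂ = V₁; P₂ = P₁·(T₂/T₁) = 758.2 torr.
P constant ⇒ V ∝ T: P₃ = P₂; V₃ = V₂·(T₃/T₂) = 0.03896 L.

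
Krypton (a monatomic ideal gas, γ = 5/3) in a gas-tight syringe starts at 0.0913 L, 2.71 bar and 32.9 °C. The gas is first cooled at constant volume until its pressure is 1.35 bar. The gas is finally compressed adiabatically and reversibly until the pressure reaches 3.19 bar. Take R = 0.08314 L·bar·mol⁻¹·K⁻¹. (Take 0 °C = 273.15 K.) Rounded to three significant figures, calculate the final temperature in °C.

T₃ ≈ -58.1 °C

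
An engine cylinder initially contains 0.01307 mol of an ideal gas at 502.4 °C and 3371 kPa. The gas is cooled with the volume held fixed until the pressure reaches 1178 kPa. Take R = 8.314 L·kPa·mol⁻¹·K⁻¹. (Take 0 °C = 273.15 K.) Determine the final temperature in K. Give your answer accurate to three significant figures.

Convert: T₁ = 775.5 K.
From PV = nRT: V₁ = nRT₁/P₁ = 0.02500 L.
V constant ⇒ P ∝ T: V₂ = V₁; T₂ = T₁·(P₂/P₁) = 271.0 K.

T₂ ≈ 271 K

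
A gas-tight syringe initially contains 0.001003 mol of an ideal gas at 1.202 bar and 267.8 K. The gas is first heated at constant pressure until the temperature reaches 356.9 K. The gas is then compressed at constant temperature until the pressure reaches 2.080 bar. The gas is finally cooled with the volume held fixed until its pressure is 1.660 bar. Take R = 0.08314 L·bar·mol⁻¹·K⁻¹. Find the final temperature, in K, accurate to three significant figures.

From PV = nRT: V₁ = nRT₁/P₁ = 0.01858 L.
P constant ⇒ V ∝ T: P₂ = P₁; V₂ = V₁·(T₂/T₁) = 0.02476 L.
Isothermal, so P V is constant: T₃ = T₂; V₃ = V₂·(P₂/P₃) = 0.01431 L.
Isochoric, so P/T is constant: V₄ = V₃; T₄ = T₃·(P₄/P₃) = 284.8 K.

T₄ ≈ 285 K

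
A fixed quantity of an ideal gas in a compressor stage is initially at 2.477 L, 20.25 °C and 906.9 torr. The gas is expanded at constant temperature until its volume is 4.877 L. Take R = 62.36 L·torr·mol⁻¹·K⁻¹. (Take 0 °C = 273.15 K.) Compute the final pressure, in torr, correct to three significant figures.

Convert: T₁ = 293.4 K.
T constant ⇒ Boyle's law P V = const: T₂ = T₁; P₂ = P₁·(V₁/V₂) = 460.6 torr.

P₂ ≈ 461 torr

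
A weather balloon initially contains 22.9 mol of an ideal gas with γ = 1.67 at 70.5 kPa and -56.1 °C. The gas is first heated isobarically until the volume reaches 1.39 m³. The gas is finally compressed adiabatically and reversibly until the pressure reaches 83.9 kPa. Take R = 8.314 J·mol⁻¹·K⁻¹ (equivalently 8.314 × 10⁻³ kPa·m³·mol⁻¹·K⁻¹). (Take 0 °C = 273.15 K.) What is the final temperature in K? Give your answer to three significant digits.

Convert: T₁ = 217.0 K.
From PV = nRT: V₁ = nRT₁/P₁ = 0.5862 m³.
P constant ⇒ V ∝ T: P₂ = P₁; T₂ = T₁·(V₂/V₁) = 514.7 K.
Adiabatic (γ = 1.67), T V^(γ−1) and P V^γ constant: T₃ = T₂·(P₃/P₂)^((γ−1)/γ) = 551.9 K; V₃ = V₂·(P₂/P₃)^(1/γ) = 1.252 m³.

T₃ ≈ 552 K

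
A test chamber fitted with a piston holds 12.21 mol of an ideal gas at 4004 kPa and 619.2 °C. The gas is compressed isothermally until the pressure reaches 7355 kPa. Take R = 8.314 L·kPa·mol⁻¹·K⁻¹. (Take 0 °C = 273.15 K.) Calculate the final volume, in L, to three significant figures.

V₂ ≈ 12.3 L

Convert: T₁ = 892.4 K.
From PV = nRT: V₁ = nRT₁/P₁ = 22.62 L.
Isothermal, so P V is constant: T₂ = T₁; V₂ = V₁·(P₁/P₂) = 12.32 L.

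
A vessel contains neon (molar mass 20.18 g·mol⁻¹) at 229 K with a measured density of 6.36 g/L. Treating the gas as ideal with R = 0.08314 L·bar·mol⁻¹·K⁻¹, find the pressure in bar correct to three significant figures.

P ≈ 6.00 bar

ρ = PM/(RT) ⇒ P = ρRT/M = (6.36 × 0.08314 × 229.0) / 20.18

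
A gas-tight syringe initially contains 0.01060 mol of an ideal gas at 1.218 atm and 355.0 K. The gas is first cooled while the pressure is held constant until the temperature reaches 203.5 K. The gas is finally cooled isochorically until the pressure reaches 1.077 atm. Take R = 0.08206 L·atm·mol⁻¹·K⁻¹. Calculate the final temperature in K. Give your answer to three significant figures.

T₃ ≈ 180 K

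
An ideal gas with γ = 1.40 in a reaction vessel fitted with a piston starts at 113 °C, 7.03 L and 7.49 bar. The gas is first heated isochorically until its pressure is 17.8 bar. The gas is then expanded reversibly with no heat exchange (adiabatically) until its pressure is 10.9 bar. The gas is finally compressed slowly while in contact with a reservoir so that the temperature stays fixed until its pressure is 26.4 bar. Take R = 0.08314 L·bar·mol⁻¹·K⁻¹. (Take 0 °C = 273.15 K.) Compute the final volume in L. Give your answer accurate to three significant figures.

Convert: T₁ = 386.1 K.
Isochoric, so P/T is constant: V₂ = V₁; T₂ = T₁·(P₂/P₁) = 917.7 K.
Adiabatic (γ = 1.40), T V^(γ−1) and P V^γ constant: T₃ = T₂·(P₃/P₂)^((γ−1)/γ) = 797.7 K; V₃ = V₂·(P₂/P₃)^(1/γ) = 9.979 L.
Isothermal, so P V is constant: T₄ = T₃; V₄ = V₃·(P₃/P₄) = 4.120 L.

V₄ ≈ 4.12 L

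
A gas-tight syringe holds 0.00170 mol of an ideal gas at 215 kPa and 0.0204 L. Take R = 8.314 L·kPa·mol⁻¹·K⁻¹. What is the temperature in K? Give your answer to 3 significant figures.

PV = nRT ⇒ T = PV/(nR) = (215 × 0.0204) / (0.00170 × 8.314)

T ≈ 310 K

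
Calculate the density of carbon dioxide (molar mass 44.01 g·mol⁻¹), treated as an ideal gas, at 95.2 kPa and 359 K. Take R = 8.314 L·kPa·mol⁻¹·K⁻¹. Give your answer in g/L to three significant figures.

ρ ≈ 1.40 g/L

ρ = PM/(RT) = (95.2 × 44.01) / (8.314 × 359.0)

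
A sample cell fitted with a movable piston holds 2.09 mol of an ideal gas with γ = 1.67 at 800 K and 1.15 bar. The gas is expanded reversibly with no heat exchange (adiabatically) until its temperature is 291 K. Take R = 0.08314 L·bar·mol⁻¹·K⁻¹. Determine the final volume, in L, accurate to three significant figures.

From PV = nRT: V₁ = nRT₁/P₁ = 120.9 L.
Adiabatic (γ = 1.67), T V^(γ−1) and P V^γ constant: P₂ = P₁·(T₂/T₁)^(γ/(γ−1)) = 0.09247 bar; V₂ = V₁·(T₁/T₂)^(1/(γ−1)) = 546.8 L.

V₂ ≈ 547 L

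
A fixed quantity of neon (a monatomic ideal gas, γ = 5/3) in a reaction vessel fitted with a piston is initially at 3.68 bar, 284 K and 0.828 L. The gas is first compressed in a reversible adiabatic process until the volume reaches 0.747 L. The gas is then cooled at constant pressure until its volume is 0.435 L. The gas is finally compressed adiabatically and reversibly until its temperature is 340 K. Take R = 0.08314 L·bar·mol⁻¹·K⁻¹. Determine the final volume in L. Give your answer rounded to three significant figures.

V₄ ≈ 0.164 L

Adiabatic (γ = 5/3), T V^(γ−1) and P V^γ constant: T₂ = T₁·(V₁/V₂)^(γ−1) = 304.2 K; P₂ = P₁·(V₁/V₂)^γ = 4.369 bar.
P constant ⇒ V ∝ T: P₃ = P₂; T₃ = T₂·(V₃/V₂) = 177.1 K.
Adiabatic (γ = 5/3), T V^(γ−1) and P V^γ constant: P₄ = P₃·(T₄/T₃)^(γ/(γ−1)) = 22.30 bar; V₄ = V₃·(T₃/T₄)^(1/(γ−1)) = 0.1636 L.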